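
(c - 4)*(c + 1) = c^2 - 3*c - 4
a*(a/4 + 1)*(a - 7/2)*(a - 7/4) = a^4/4 - 5*a^3/16 - 119*a^2/32 + 49*a/8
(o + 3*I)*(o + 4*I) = o^2 + 7*I*o - 12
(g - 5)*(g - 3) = g^2 - 8*g + 15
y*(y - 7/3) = y^2 - 7*y/3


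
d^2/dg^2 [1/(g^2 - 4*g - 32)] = 2*(g^2 - 4*g - 4*(g - 2)^2 - 32)/(-g^2 + 4*g + 32)^3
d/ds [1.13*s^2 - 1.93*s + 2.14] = 2.26*s - 1.93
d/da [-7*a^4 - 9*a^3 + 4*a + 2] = -28*a^3 - 27*a^2 + 4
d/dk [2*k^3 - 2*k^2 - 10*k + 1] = 6*k^2 - 4*k - 10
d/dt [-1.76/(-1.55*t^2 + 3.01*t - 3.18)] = (5.2976 - 5.456*t)/(1.55*t^2 - 3.01*t + 3.18)^2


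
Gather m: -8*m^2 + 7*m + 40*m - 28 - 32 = -8*m^2 + 47*m - 60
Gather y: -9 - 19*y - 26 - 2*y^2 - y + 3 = -2*y^2 - 20*y - 32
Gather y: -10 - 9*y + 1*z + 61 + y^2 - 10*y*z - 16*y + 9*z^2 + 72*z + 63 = y^2 + y*(-10*z - 25) + 9*z^2 + 73*z + 114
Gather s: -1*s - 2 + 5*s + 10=4*s + 8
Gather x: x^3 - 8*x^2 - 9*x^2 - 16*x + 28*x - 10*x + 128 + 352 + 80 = x^3 - 17*x^2 + 2*x + 560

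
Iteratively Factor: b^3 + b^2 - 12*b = (b + 4)*(b^2 - 3*b) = b*(b + 4)*(b - 3)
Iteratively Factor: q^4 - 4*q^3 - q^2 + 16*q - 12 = (q - 2)*(q^3 - 2*q^2 - 5*q + 6) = (q - 2)*(q + 2)*(q^2 - 4*q + 3) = (q - 3)*(q - 2)*(q + 2)*(q - 1)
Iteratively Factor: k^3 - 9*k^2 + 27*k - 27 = (k - 3)*(k^2 - 6*k + 9) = (k - 3)^2*(k - 3)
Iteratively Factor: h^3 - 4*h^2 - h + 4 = (h - 1)*(h^2 - 3*h - 4) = (h - 1)*(h + 1)*(h - 4)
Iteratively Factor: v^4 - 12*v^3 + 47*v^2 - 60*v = (v - 5)*(v^3 - 7*v^2 + 12*v) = (v - 5)*(v - 3)*(v^2 - 4*v) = v*(v - 5)*(v - 3)*(v - 4)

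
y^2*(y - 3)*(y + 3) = y^4 - 9*y^2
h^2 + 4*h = h*(h + 4)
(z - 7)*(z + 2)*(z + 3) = z^3 - 2*z^2 - 29*z - 42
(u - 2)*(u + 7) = u^2 + 5*u - 14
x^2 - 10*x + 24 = (x - 6)*(x - 4)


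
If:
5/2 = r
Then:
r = 5/2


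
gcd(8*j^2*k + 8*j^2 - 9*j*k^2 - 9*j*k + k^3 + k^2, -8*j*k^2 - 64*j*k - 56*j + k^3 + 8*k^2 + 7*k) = 8*j*k + 8*j - k^2 - k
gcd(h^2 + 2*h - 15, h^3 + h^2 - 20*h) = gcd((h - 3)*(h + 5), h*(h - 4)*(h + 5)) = h + 5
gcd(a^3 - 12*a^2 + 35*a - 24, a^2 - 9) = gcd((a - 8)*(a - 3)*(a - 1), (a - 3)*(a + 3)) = a - 3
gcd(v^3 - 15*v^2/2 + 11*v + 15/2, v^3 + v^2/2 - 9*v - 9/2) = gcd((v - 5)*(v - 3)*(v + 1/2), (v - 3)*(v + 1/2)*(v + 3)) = v^2 - 5*v/2 - 3/2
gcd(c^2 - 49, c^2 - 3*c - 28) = c - 7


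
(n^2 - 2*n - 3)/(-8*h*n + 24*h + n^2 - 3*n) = (-n - 1)/(8*h - n)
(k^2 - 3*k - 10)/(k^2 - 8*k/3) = 3*(k^2 - 3*k - 10)/(k*(3*k - 8))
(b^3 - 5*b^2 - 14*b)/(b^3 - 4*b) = (b - 7)/(b - 2)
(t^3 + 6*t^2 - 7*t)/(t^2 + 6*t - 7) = t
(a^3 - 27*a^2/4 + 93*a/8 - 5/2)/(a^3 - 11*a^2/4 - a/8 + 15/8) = (4*a^2 - 17*a + 4)/(4*a^2 - a - 3)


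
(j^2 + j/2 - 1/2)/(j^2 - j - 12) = (-j^2 - j/2 + 1/2)/(-j^2 + j + 12)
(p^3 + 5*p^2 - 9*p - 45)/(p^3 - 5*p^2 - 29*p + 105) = (p + 3)/(p - 7)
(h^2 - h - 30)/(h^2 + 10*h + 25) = (h - 6)/(h + 5)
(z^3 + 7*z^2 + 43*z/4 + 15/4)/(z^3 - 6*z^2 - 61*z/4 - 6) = (z + 5)/(z - 8)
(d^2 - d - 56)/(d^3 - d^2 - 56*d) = 1/d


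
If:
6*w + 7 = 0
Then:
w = -7/6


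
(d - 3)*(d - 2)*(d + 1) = d^3 - 4*d^2 + d + 6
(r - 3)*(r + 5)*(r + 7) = r^3 + 9*r^2 - r - 105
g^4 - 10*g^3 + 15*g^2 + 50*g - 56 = (g - 7)*(g - 4)*(g - 1)*(g + 2)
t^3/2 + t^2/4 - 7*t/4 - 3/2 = (t/2 + 1/2)*(t - 2)*(t + 3/2)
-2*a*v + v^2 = v*(-2*a + v)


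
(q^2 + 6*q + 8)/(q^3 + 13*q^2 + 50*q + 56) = 1/(q + 7)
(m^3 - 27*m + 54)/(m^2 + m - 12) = (m^2 + 3*m - 18)/(m + 4)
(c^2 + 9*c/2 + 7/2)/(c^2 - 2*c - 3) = (c + 7/2)/(c - 3)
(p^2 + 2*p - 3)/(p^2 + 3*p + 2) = (p^2 + 2*p - 3)/(p^2 + 3*p + 2)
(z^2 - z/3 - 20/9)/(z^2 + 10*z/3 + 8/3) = (z - 5/3)/(z + 2)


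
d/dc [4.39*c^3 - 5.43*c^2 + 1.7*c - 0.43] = 13.17*c^2 - 10.86*c + 1.7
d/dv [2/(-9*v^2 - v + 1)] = 2*(18*v + 1)/(9*v^2 + v - 1)^2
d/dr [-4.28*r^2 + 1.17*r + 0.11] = 1.17 - 8.56*r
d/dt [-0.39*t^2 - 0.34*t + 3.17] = -0.78*t - 0.34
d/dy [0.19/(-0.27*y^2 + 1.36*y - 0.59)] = (0.1026*y - 0.2584)/(0.27*y^2 - 1.36*y + 0.59)^2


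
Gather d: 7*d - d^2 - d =-d^2 + 6*d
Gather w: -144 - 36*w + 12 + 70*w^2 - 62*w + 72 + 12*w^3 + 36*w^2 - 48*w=12*w^3 + 106*w^2 - 146*w - 60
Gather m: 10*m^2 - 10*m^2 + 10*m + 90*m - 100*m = 0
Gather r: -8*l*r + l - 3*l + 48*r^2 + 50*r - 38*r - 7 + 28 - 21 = -2*l + 48*r^2 + r*(12 - 8*l)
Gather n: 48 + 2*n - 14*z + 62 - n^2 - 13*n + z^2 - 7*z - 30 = -n^2 - 11*n + z^2 - 21*z + 80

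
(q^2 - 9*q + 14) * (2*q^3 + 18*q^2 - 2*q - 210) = 2*q^5 - 136*q^3 + 60*q^2 + 1862*q - 2940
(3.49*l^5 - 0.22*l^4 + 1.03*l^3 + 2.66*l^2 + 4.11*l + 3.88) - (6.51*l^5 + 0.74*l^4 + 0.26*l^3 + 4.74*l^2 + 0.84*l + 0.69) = -3.02*l^5 - 0.96*l^4 + 0.77*l^3 - 2.08*l^2 + 3.27*l + 3.19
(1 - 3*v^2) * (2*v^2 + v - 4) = -6*v^4 - 3*v^3 + 14*v^2 + v - 4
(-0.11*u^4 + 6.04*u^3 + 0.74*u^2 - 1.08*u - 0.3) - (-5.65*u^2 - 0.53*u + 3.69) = -0.11*u^4 + 6.04*u^3 + 6.39*u^2 - 0.55*u - 3.99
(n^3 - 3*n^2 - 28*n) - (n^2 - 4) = n^3 - 4*n^2 - 28*n + 4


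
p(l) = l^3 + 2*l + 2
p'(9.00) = 245.00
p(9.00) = 749.00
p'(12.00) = 434.00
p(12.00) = 1754.00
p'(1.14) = 5.90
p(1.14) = 5.76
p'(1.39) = 7.80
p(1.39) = 7.47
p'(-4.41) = 60.34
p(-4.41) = -92.59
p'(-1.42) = 8.05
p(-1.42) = -3.70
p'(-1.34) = 7.39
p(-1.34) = -3.09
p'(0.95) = 4.71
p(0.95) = 4.76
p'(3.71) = 43.29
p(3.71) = 60.48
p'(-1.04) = 5.24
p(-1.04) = -1.20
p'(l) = 3*l^2 + 2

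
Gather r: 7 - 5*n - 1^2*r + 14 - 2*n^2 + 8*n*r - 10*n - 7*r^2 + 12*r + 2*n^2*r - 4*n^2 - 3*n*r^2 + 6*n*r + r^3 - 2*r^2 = -6*n^2 - 15*n + r^3 + r^2*(-3*n - 9) + r*(2*n^2 + 14*n + 11) + 21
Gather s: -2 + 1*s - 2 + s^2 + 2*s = s^2 + 3*s - 4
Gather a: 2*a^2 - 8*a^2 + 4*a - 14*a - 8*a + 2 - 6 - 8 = -6*a^2 - 18*a - 12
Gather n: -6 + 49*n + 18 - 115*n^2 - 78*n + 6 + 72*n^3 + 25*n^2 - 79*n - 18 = 72*n^3 - 90*n^2 - 108*n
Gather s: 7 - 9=-2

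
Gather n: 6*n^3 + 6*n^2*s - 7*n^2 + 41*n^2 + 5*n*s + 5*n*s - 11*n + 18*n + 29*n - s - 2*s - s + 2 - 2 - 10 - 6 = 6*n^3 + n^2*(6*s + 34) + n*(10*s + 36) - 4*s - 16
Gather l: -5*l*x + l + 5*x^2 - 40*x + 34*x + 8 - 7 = l*(1 - 5*x) + 5*x^2 - 6*x + 1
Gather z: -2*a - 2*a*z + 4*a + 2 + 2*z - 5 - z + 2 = 2*a + z*(1 - 2*a) - 1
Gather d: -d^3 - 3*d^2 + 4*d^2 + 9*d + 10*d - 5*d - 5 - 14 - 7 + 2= -d^3 + d^2 + 14*d - 24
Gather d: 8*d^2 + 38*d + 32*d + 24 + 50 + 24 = 8*d^2 + 70*d + 98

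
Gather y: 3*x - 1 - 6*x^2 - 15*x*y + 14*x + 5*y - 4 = -6*x^2 + 17*x + y*(5 - 15*x) - 5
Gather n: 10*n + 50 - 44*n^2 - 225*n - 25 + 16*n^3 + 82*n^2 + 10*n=16*n^3 + 38*n^2 - 205*n + 25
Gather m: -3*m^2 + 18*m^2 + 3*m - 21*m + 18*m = 15*m^2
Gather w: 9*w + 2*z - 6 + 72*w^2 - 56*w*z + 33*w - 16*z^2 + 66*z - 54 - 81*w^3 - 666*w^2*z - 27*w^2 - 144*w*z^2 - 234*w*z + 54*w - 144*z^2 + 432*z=-81*w^3 + w^2*(45 - 666*z) + w*(-144*z^2 - 290*z + 96) - 160*z^2 + 500*z - 60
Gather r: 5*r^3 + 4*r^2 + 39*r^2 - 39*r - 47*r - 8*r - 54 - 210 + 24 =5*r^3 + 43*r^2 - 94*r - 240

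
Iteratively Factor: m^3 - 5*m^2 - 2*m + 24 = (m + 2)*(m^2 - 7*m + 12) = (m - 4)*(m + 2)*(m - 3)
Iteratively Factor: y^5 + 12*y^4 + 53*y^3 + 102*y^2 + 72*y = (y + 3)*(y^4 + 9*y^3 + 26*y^2 + 24*y) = (y + 3)^2*(y^3 + 6*y^2 + 8*y) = (y + 3)^2*(y + 4)*(y^2 + 2*y) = (y + 2)*(y + 3)^2*(y + 4)*(y)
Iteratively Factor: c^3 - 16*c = (c - 4)*(c^2 + 4*c) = c*(c - 4)*(c + 4)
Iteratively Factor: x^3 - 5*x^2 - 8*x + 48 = (x + 3)*(x^2 - 8*x + 16) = (x - 4)*(x + 3)*(x - 4)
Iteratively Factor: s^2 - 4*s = (s)*(s - 4)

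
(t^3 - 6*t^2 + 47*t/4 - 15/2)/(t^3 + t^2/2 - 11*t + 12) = (t - 5/2)/(t + 4)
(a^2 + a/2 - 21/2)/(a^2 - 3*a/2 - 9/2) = (2*a + 7)/(2*a + 3)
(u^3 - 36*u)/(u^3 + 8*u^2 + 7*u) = (u^2 - 36)/(u^2 + 8*u + 7)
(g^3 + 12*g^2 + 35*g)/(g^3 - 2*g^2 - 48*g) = (g^2 + 12*g + 35)/(g^2 - 2*g - 48)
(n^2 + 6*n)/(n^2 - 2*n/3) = 3*(n + 6)/(3*n - 2)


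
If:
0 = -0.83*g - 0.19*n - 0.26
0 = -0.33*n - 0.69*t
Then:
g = 0.478641840087623*t - 0.313253012048193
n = -2.09090909090909*t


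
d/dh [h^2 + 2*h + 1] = 2*h + 2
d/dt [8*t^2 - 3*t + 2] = 16*t - 3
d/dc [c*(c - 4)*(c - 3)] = 3*c^2 - 14*c + 12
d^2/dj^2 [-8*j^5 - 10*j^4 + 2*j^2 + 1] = -160*j^3 - 120*j^2 + 4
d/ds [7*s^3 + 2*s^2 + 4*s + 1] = 21*s^2 + 4*s + 4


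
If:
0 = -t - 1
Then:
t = -1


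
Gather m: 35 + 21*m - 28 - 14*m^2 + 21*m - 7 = -14*m^2 + 42*m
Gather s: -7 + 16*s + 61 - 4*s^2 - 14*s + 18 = -4*s^2 + 2*s + 72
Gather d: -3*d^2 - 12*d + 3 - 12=-3*d^2 - 12*d - 9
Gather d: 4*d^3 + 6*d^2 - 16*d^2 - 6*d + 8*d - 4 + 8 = 4*d^3 - 10*d^2 + 2*d + 4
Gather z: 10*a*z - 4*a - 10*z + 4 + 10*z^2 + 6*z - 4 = -4*a + 10*z^2 + z*(10*a - 4)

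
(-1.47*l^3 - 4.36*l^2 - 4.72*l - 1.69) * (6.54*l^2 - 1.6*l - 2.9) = -9.6138*l^5 - 26.1624*l^4 - 19.6298*l^3 + 9.1434*l^2 + 16.392*l + 4.901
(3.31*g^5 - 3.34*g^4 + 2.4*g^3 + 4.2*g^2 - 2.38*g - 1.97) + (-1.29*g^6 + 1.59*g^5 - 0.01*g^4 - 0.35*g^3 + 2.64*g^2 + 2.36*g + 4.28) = -1.29*g^6 + 4.9*g^5 - 3.35*g^4 + 2.05*g^3 + 6.84*g^2 - 0.02*g + 2.31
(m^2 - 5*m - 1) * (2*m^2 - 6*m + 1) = 2*m^4 - 16*m^3 + 29*m^2 + m - 1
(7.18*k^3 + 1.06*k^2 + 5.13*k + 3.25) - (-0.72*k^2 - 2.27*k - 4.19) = 7.18*k^3 + 1.78*k^2 + 7.4*k + 7.44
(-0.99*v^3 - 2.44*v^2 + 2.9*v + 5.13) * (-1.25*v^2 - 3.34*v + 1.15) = 1.2375*v^5 + 6.3566*v^4 + 3.3861*v^3 - 18.9045*v^2 - 13.7992*v + 5.8995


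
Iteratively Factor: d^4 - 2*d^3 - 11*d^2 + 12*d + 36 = (d + 2)*(d^3 - 4*d^2 - 3*d + 18) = (d + 2)^2*(d^2 - 6*d + 9) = (d - 3)*(d + 2)^2*(d - 3)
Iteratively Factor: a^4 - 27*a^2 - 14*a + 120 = (a + 3)*(a^3 - 3*a^2 - 18*a + 40) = (a + 3)*(a + 4)*(a^2 - 7*a + 10) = (a - 2)*(a + 3)*(a + 4)*(a - 5)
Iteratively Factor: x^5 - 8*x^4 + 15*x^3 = (x)*(x^4 - 8*x^3 + 15*x^2) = x^2*(x^3 - 8*x^2 + 15*x) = x^2*(x - 3)*(x^2 - 5*x) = x^2*(x - 5)*(x - 3)*(x)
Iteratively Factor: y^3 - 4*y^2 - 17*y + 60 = (y - 3)*(y^2 - y - 20) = (y - 3)*(y + 4)*(y - 5)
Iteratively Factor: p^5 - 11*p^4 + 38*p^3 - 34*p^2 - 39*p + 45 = (p - 3)*(p^4 - 8*p^3 + 14*p^2 + 8*p - 15) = (p - 3)*(p + 1)*(p^3 - 9*p^2 + 23*p - 15) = (p - 5)*(p - 3)*(p + 1)*(p^2 - 4*p + 3) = (p - 5)*(p - 3)^2*(p + 1)*(p - 1)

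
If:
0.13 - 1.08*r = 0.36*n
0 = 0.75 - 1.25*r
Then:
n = -1.44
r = 0.60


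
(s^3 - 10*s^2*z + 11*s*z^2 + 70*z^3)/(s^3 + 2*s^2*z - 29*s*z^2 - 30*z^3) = (s^2 - 5*s*z - 14*z^2)/(s^2 + 7*s*z + 6*z^2)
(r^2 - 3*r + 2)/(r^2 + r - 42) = (r^2 - 3*r + 2)/(r^2 + r - 42)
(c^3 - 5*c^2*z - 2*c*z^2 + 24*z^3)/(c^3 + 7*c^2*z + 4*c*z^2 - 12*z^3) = (-c^2 + 7*c*z - 12*z^2)/(-c^2 - 5*c*z + 6*z^2)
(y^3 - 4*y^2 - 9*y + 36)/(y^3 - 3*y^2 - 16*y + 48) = (y + 3)/(y + 4)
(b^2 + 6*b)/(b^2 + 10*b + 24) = b/(b + 4)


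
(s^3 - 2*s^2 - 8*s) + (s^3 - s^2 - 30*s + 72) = 2*s^3 - 3*s^2 - 38*s + 72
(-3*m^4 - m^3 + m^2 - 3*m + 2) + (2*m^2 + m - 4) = -3*m^4 - m^3 + 3*m^2 - 2*m - 2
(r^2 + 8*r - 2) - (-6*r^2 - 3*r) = 7*r^2 + 11*r - 2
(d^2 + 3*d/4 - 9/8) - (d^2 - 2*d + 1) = 11*d/4 - 17/8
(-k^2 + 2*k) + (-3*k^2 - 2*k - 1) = -4*k^2 - 1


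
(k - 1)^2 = k^2 - 2*k + 1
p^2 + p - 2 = (p - 1)*(p + 2)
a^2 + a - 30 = (a - 5)*(a + 6)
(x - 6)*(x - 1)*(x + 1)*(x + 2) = x^4 - 4*x^3 - 13*x^2 + 4*x + 12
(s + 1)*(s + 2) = s^2 + 3*s + 2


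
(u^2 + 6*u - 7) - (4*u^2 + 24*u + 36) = -3*u^2 - 18*u - 43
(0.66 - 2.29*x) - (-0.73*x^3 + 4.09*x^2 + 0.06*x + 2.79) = 0.73*x^3 - 4.09*x^2 - 2.35*x - 2.13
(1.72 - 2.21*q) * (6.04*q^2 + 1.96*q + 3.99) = -13.3484*q^3 + 6.0572*q^2 - 5.4467*q + 6.8628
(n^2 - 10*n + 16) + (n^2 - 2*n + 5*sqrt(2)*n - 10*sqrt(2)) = 2*n^2 - 12*n + 5*sqrt(2)*n - 10*sqrt(2) + 16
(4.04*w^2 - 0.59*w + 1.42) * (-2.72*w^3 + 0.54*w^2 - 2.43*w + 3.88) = -10.9888*w^5 + 3.7864*w^4 - 13.9982*w^3 + 17.8757*w^2 - 5.7398*w + 5.5096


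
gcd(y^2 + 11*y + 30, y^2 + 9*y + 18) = y + 6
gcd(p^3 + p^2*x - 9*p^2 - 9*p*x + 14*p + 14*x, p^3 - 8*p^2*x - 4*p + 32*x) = p - 2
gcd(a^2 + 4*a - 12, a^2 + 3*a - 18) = a + 6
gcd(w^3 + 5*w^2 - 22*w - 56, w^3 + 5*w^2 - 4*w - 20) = w + 2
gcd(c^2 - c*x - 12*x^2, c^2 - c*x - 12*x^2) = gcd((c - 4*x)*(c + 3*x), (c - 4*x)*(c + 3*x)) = -c^2 + c*x + 12*x^2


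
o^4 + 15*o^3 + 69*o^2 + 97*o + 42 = (o + 1)^2*(o + 6)*(o + 7)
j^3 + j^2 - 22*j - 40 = (j - 5)*(j + 2)*(j + 4)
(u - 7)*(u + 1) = u^2 - 6*u - 7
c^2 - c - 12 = (c - 4)*(c + 3)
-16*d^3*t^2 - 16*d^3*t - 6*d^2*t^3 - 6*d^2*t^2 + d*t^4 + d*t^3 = t*(-8*d + t)*(2*d + t)*(d*t + d)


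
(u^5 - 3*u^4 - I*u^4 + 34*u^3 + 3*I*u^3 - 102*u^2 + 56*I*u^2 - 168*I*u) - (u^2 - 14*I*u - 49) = u^5 - 3*u^4 - I*u^4 + 34*u^3 + 3*I*u^3 - 103*u^2 + 56*I*u^2 - 154*I*u + 49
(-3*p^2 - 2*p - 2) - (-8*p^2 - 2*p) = 5*p^2 - 2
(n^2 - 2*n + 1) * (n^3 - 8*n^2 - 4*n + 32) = n^5 - 10*n^4 + 13*n^3 + 32*n^2 - 68*n + 32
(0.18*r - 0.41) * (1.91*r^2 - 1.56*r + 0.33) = 0.3438*r^3 - 1.0639*r^2 + 0.699*r - 0.1353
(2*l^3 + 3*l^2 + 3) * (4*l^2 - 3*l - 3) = 8*l^5 + 6*l^4 - 15*l^3 + 3*l^2 - 9*l - 9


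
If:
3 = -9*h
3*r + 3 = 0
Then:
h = -1/3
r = -1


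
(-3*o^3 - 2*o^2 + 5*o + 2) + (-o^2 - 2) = -3*o^3 - 3*o^2 + 5*o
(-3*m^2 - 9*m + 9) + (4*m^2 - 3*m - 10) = m^2 - 12*m - 1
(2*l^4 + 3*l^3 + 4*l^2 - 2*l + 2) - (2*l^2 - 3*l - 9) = 2*l^4 + 3*l^3 + 2*l^2 + l + 11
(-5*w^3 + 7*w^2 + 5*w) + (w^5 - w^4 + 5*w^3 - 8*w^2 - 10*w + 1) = w^5 - w^4 - w^2 - 5*w + 1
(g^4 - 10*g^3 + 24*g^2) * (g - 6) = g^5 - 16*g^4 + 84*g^3 - 144*g^2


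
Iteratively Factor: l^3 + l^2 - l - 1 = (l - 1)*(l^2 + 2*l + 1) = (l - 1)*(l + 1)*(l + 1)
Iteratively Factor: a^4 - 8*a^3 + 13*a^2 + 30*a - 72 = (a + 2)*(a^3 - 10*a^2 + 33*a - 36) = (a - 4)*(a + 2)*(a^2 - 6*a + 9) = (a - 4)*(a - 3)*(a + 2)*(a - 3)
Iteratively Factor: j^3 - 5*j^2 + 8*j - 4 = (j - 1)*(j^2 - 4*j + 4) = (j - 2)*(j - 1)*(j - 2)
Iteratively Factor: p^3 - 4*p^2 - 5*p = (p + 1)*(p^2 - 5*p) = p*(p + 1)*(p - 5)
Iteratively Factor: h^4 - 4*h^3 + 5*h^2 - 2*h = (h - 1)*(h^3 - 3*h^2 + 2*h) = (h - 1)^2*(h^2 - 2*h) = h*(h - 1)^2*(h - 2)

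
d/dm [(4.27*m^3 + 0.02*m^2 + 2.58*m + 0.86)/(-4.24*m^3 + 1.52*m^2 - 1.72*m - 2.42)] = (6.5752*m^4 + 7.18960000000001*m^3 - 24.017*m^2 - 2.7112*m - 4.7644)/(17.9776*m^6 - 12.8896*m^5 + 16.896*m^4 + 15.2928*m^3 - 4.3984*m^2 + 8.3248*m + 5.8564)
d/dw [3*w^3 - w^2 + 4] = w*(9*w - 2)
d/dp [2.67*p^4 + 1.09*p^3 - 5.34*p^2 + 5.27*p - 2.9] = 10.68*p^3 + 3.27*p^2 - 10.68*p + 5.27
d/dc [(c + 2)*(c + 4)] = 2*c + 6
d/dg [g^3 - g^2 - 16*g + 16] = 3*g^2 - 2*g - 16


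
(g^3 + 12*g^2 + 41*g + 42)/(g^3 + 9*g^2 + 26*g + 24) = (g + 7)/(g + 4)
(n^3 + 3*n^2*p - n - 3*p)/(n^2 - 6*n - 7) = (n^2 + 3*n*p - n - 3*p)/(n - 7)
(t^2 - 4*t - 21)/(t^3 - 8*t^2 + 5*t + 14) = (t + 3)/(t^2 - t - 2)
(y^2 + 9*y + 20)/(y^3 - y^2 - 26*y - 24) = (y + 5)/(y^2 - 5*y - 6)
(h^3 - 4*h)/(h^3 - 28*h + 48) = h*(h + 2)/(h^2 + 2*h - 24)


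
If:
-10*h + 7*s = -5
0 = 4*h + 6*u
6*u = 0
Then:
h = 0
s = -5/7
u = 0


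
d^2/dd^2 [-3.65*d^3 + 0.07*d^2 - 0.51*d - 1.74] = 0.14 - 21.9*d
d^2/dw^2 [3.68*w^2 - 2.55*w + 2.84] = 7.36000000000000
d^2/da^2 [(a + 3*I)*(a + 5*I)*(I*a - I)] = 6*I*a - 16 - 2*I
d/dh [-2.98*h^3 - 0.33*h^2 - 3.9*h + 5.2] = -8.94*h^2 - 0.66*h - 3.9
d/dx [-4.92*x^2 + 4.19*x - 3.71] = 4.19 - 9.84*x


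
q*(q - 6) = q^2 - 6*q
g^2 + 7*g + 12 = (g + 3)*(g + 4)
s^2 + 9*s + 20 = (s + 4)*(s + 5)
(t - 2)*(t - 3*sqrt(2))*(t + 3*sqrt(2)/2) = t^3 - 3*sqrt(2)*t^2/2 - 2*t^2 - 9*t + 3*sqrt(2)*t + 18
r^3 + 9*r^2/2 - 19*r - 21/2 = (r - 3)*(r + 1/2)*(r + 7)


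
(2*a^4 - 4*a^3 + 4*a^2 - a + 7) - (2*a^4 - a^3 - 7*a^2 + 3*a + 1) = -3*a^3 + 11*a^2 - 4*a + 6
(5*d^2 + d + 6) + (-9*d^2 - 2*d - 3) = -4*d^2 - d + 3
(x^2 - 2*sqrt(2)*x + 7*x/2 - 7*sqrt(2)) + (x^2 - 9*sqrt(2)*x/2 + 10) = 2*x^2 - 13*sqrt(2)*x/2 + 7*x/2 - 7*sqrt(2) + 10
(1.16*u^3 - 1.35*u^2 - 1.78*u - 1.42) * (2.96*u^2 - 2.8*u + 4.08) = 3.4336*u^5 - 7.244*u^4 + 3.244*u^3 - 4.7272*u^2 - 3.2864*u - 5.7936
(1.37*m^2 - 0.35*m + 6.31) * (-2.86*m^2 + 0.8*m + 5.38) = -3.9182*m^4 + 2.097*m^3 - 10.956*m^2 + 3.165*m + 33.9478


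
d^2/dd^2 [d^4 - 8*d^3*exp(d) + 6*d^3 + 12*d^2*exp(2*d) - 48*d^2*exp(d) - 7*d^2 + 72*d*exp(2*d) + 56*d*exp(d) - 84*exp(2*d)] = -8*d^3*exp(d) + 48*d^2*exp(2*d) - 96*d^2*exp(d) + 12*d^2 + 384*d*exp(2*d) - 184*d*exp(d) + 36*d - 24*exp(2*d) + 16*exp(d) - 14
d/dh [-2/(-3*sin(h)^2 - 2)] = -24*sin(2*h)/(3*cos(2*h) - 7)^2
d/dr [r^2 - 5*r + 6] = 2*r - 5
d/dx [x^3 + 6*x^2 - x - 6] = 3*x^2 + 12*x - 1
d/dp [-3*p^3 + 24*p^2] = 3*p*(16 - 3*p)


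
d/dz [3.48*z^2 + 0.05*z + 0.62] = 6.96*z + 0.05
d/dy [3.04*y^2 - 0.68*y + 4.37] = 6.08*y - 0.68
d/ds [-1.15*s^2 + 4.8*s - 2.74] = 4.8 - 2.3*s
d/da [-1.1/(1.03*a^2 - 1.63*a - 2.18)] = (2.266*a - 1.793)/(-1.03*a^2 + 1.63*a + 2.18)^2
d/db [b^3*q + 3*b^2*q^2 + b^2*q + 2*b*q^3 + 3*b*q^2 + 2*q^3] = q*(3*b^2 + 6*b*q + 2*b + 2*q^2 + 3*q)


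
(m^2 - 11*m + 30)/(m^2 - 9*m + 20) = (m - 6)/(m - 4)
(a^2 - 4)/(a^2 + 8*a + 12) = (a - 2)/(a + 6)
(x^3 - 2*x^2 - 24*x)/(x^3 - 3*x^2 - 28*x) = (x - 6)/(x - 7)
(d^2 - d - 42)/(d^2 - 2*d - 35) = (d + 6)/(d + 5)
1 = 1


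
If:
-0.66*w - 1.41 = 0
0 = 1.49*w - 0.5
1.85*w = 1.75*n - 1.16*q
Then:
No Solution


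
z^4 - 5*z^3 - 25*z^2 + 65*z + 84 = (z - 7)*(z - 3)*(z + 1)*(z + 4)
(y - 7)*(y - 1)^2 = y^3 - 9*y^2 + 15*y - 7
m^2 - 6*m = m*(m - 6)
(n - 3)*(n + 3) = n^2 - 9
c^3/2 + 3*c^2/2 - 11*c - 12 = (c/2 + 1/2)*(c - 4)*(c + 6)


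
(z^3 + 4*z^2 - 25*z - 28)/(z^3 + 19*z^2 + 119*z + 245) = (z^2 - 3*z - 4)/(z^2 + 12*z + 35)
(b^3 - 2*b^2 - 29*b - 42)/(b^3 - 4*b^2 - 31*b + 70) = (b^2 + 5*b + 6)/(b^2 + 3*b - 10)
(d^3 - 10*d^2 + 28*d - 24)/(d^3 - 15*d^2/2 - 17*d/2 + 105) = 2*(d^2 - 4*d + 4)/(2*d^2 - 3*d - 35)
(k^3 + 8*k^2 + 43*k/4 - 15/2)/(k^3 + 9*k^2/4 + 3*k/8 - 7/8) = 2*(2*k^2 + 17*k + 30)/(4*k^2 + 11*k + 7)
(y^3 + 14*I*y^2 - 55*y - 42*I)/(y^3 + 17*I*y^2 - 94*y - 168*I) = (y + I)/(y + 4*I)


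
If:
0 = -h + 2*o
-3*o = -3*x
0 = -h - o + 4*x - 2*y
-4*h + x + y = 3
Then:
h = -12/13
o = -6/13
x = -6/13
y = -3/13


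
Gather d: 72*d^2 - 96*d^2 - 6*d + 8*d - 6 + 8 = -24*d^2 + 2*d + 2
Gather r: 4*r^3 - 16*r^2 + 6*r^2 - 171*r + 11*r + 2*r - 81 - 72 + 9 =4*r^3 - 10*r^2 - 158*r - 144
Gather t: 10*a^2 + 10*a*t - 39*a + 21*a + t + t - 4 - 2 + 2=10*a^2 - 18*a + t*(10*a + 2) - 4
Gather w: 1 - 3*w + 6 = 7 - 3*w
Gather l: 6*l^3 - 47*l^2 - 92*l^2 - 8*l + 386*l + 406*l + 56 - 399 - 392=6*l^3 - 139*l^2 + 784*l - 735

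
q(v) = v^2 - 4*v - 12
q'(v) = 2*v - 4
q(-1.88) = -0.95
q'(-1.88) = -7.76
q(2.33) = -15.89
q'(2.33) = 0.66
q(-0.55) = -9.50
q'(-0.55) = -5.10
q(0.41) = -13.47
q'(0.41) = -3.18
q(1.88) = -15.99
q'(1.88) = -0.24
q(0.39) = -13.41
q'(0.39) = -3.22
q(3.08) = -14.83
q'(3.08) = 2.16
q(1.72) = -15.92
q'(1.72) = -0.56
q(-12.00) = 180.00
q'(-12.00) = -28.00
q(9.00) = 33.00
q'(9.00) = 14.00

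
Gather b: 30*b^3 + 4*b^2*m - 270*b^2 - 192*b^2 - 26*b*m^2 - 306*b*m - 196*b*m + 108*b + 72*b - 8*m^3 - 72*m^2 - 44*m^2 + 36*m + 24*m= 30*b^3 + b^2*(4*m - 462) + b*(-26*m^2 - 502*m + 180) - 8*m^3 - 116*m^2 + 60*m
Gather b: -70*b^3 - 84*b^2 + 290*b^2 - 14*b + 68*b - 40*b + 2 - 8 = -70*b^3 + 206*b^2 + 14*b - 6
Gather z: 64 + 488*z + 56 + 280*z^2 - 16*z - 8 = 280*z^2 + 472*z + 112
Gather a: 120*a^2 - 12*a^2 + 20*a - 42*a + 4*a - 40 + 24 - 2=108*a^2 - 18*a - 18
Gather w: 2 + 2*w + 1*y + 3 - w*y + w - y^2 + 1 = w*(3 - y) - y^2 + y + 6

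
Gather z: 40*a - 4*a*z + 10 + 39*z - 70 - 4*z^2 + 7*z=40*a - 4*z^2 + z*(46 - 4*a) - 60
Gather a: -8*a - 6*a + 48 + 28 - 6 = 70 - 14*a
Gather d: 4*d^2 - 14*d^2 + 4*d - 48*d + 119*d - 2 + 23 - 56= -10*d^2 + 75*d - 35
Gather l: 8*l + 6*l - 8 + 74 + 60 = 14*l + 126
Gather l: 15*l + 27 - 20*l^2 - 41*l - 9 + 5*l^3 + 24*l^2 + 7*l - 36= 5*l^3 + 4*l^2 - 19*l - 18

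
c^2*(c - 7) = c^3 - 7*c^2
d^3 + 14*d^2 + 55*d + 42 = (d + 1)*(d + 6)*(d + 7)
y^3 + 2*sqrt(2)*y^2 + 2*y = y*(y + sqrt(2))^2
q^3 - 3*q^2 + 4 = (q - 2)^2*(q + 1)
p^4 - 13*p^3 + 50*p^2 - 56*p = p*(p - 7)*(p - 4)*(p - 2)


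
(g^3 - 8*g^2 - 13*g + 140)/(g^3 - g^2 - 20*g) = (g - 7)/g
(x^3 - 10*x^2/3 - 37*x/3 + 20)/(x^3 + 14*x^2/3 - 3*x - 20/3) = (x^2 - 2*x - 15)/(x^2 + 6*x + 5)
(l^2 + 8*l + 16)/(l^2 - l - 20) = (l + 4)/(l - 5)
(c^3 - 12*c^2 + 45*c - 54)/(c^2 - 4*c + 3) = (c^2 - 9*c + 18)/(c - 1)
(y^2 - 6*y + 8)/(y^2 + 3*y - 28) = (y - 2)/(y + 7)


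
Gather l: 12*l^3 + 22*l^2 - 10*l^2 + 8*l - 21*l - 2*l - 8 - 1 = 12*l^3 + 12*l^2 - 15*l - 9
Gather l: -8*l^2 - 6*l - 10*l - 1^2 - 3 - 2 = -8*l^2 - 16*l - 6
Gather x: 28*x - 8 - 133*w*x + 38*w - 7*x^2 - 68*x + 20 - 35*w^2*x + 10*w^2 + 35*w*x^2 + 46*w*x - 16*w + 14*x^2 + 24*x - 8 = 10*w^2 + 22*w + x^2*(35*w + 7) + x*(-35*w^2 - 87*w - 16) + 4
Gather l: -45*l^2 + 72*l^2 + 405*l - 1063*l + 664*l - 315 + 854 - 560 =27*l^2 + 6*l - 21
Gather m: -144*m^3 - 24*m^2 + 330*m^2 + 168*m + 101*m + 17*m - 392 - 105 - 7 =-144*m^3 + 306*m^2 + 286*m - 504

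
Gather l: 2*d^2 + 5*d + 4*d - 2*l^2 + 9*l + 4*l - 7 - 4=2*d^2 + 9*d - 2*l^2 + 13*l - 11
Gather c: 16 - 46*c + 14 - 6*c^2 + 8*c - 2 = -6*c^2 - 38*c + 28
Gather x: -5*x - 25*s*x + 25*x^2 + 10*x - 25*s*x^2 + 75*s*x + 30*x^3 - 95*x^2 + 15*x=30*x^3 + x^2*(-25*s - 70) + x*(50*s + 20)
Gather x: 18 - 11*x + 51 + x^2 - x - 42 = x^2 - 12*x + 27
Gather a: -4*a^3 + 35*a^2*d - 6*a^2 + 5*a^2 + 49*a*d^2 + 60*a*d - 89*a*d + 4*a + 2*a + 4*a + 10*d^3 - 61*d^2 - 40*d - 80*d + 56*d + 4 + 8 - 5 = -4*a^3 + a^2*(35*d - 1) + a*(49*d^2 - 29*d + 10) + 10*d^3 - 61*d^2 - 64*d + 7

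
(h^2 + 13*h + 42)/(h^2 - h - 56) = (h + 6)/(h - 8)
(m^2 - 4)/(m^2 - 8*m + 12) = (m + 2)/(m - 6)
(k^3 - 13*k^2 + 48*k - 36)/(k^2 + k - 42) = (k^2 - 7*k + 6)/(k + 7)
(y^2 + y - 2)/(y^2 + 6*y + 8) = (y - 1)/(y + 4)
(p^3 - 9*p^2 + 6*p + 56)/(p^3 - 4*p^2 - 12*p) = (p^2 - 11*p + 28)/(p*(p - 6))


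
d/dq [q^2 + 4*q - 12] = 2*q + 4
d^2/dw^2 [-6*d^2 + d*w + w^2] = 2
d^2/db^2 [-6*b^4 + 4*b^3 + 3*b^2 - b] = -72*b^2 + 24*b + 6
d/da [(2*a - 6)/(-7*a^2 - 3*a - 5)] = 14*(a^2 - 6*a - 2)/(49*a^4 + 42*a^3 + 79*a^2 + 30*a + 25)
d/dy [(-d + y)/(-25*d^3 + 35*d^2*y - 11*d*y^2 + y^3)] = 2/(125*d^3 - 75*d^2*y + 15*d*y^2 - y^3)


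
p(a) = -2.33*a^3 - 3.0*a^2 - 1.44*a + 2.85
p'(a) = -6.99*a^2 - 6.0*a - 1.44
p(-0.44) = 3.10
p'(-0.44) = -0.15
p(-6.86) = 623.74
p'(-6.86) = -289.23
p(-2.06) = 13.45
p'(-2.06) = -18.74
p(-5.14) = 247.40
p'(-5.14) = -155.27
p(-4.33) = 141.99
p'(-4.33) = -106.51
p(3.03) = -93.87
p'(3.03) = -83.79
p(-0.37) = 3.09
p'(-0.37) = -0.18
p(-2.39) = 20.96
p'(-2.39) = -27.03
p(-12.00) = 3614.37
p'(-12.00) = -936.00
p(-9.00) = 1471.38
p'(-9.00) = -513.63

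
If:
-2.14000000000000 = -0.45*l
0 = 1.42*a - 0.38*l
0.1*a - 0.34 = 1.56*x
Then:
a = 1.27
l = 4.76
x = -0.14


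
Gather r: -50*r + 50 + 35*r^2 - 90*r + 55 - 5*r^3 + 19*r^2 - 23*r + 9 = -5*r^3 + 54*r^2 - 163*r + 114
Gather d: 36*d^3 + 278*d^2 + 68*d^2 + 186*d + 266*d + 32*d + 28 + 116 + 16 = 36*d^3 + 346*d^2 + 484*d + 160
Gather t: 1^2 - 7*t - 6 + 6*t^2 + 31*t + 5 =6*t^2 + 24*t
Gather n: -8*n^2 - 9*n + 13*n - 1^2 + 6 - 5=-8*n^2 + 4*n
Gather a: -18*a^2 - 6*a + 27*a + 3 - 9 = -18*a^2 + 21*a - 6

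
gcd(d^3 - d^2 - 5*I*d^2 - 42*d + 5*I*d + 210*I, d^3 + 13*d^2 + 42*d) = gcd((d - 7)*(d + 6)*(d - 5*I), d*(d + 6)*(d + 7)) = d + 6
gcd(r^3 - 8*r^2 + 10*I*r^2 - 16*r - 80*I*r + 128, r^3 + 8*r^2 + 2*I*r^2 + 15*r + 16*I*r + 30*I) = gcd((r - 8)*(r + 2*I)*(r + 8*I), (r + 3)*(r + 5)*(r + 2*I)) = r + 2*I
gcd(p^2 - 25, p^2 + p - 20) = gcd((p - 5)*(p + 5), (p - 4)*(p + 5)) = p + 5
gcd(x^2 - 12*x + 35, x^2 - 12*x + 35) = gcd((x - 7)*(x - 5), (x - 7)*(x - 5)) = x^2 - 12*x + 35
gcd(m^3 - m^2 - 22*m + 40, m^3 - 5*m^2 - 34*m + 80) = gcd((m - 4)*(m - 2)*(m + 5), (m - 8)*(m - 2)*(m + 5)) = m^2 + 3*m - 10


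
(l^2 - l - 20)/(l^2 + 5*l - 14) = (l^2 - l - 20)/(l^2 + 5*l - 14)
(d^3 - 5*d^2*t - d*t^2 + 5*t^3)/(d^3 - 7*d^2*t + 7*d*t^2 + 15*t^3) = (-d + t)/(-d + 3*t)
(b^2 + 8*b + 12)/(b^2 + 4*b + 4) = (b + 6)/(b + 2)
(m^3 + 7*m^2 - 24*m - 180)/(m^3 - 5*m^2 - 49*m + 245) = (m^2 + 12*m + 36)/(m^2 - 49)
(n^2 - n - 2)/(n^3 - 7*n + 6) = (n + 1)/(n^2 + 2*n - 3)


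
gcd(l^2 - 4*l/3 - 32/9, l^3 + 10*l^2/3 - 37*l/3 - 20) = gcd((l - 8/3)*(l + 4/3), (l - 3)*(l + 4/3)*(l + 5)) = l + 4/3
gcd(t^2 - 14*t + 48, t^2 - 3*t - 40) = t - 8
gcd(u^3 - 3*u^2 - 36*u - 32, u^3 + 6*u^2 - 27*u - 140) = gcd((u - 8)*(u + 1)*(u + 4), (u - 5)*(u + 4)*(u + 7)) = u + 4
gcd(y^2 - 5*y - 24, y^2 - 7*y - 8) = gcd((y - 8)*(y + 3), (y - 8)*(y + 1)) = y - 8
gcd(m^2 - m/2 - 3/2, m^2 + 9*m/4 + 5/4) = m + 1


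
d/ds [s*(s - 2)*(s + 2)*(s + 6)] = 4*s^3 + 18*s^2 - 8*s - 24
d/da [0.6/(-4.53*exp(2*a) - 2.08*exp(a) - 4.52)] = (5.436*exp(a) + 1.248)*exp(a)/(4.53*exp(2*a) + 2.08*exp(a) + 4.52)^2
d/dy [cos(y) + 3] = -sin(y)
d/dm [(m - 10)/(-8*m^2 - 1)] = (-8*m^2 + 16*m*(m - 10) - 1)/(8*m^2 + 1)^2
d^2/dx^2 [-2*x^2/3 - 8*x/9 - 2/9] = -4/3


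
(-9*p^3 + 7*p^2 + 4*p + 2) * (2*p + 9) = -18*p^4 - 67*p^3 + 71*p^2 + 40*p + 18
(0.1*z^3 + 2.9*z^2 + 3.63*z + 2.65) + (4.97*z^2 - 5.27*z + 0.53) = 0.1*z^3 + 7.87*z^2 - 1.64*z + 3.18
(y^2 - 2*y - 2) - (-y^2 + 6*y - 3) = 2*y^2 - 8*y + 1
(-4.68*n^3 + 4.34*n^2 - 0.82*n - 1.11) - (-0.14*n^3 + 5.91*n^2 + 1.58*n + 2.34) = -4.54*n^3 - 1.57*n^2 - 2.4*n - 3.45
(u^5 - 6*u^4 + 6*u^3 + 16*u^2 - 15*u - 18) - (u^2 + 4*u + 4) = u^5 - 6*u^4 + 6*u^3 + 15*u^2 - 19*u - 22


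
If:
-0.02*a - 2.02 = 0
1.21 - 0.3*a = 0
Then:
No Solution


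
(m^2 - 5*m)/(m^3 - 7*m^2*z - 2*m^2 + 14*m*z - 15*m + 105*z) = m/(m^2 - 7*m*z + 3*m - 21*z)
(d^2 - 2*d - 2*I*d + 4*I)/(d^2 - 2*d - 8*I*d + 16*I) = (d - 2*I)/(d - 8*I)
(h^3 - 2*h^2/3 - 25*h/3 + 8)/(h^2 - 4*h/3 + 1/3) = (3*h^2 + h - 24)/(3*h - 1)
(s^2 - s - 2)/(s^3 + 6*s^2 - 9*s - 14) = 1/(s + 7)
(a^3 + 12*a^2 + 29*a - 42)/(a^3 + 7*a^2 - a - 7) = (a + 6)/(a + 1)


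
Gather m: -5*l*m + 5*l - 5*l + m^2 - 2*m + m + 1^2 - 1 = m^2 + m*(-5*l - 1)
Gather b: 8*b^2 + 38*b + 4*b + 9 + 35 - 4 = 8*b^2 + 42*b + 40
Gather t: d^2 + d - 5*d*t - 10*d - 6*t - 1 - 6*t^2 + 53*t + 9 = d^2 - 9*d - 6*t^2 + t*(47 - 5*d) + 8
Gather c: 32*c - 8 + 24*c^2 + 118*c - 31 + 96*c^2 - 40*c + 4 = 120*c^2 + 110*c - 35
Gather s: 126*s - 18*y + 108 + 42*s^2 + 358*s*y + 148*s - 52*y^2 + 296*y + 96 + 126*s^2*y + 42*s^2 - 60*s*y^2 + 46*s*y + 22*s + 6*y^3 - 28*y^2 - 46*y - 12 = s^2*(126*y + 84) + s*(-60*y^2 + 404*y + 296) + 6*y^3 - 80*y^2 + 232*y + 192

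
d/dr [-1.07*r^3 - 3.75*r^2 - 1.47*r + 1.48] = -3.21*r^2 - 7.5*r - 1.47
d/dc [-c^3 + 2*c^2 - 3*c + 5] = -3*c^2 + 4*c - 3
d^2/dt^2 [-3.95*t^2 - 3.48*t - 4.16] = -7.90000000000000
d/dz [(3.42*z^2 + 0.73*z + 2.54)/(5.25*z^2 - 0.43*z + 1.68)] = (-5.3031*z^2 - 15.1788*z + 2.3186)/(27.5625*z^4 - 4.515*z^3 + 17.8249*z^2 - 1.4448*z + 2.8224)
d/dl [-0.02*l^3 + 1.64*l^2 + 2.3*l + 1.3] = -0.06*l^2 + 3.28*l + 2.3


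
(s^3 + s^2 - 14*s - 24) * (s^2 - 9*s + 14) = s^5 - 8*s^4 - 9*s^3 + 116*s^2 + 20*s - 336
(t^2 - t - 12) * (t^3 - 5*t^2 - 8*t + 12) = t^5 - 6*t^4 - 15*t^3 + 80*t^2 + 84*t - 144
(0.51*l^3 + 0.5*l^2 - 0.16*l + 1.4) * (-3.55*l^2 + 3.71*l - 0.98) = -1.8105*l^5 + 0.1171*l^4 + 1.9232*l^3 - 6.0536*l^2 + 5.3508*l - 1.372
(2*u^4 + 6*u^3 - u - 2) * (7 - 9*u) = -18*u^5 - 40*u^4 + 42*u^3 + 9*u^2 + 11*u - 14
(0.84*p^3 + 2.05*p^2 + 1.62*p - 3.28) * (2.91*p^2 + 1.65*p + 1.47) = 2.4444*p^5 + 7.3515*p^4 + 9.3315*p^3 - 3.8583*p^2 - 3.0306*p - 4.8216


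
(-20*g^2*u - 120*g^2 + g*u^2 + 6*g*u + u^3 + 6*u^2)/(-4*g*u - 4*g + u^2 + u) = (5*g*u + 30*g + u^2 + 6*u)/(u + 1)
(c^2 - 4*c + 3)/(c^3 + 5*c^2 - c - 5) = (c - 3)/(c^2 + 6*c + 5)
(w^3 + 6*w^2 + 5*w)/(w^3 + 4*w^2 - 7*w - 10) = w/(w - 2)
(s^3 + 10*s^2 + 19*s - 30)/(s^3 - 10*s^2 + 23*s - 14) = (s^2 + 11*s + 30)/(s^2 - 9*s + 14)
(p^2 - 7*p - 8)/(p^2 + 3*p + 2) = (p - 8)/(p + 2)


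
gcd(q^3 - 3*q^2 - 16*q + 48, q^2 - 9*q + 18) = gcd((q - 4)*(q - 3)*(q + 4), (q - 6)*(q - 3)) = q - 3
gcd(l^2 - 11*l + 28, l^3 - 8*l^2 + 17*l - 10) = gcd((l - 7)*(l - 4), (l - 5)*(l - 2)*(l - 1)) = 1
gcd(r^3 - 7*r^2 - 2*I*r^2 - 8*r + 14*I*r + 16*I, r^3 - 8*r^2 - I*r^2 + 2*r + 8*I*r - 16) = r^2 + r*(-8 - 2*I) + 16*I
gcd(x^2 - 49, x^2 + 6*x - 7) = x + 7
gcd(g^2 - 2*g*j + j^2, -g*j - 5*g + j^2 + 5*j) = g - j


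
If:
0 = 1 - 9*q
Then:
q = 1/9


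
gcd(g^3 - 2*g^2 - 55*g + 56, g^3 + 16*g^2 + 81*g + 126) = g + 7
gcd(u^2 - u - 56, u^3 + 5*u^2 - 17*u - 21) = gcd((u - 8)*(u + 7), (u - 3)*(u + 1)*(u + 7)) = u + 7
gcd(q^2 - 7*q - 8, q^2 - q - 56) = q - 8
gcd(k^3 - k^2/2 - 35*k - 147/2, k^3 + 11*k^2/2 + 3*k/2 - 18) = k + 3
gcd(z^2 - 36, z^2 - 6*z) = z - 6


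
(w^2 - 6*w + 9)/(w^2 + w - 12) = (w - 3)/(w + 4)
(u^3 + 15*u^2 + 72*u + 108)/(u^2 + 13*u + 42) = (u^2 + 9*u + 18)/(u + 7)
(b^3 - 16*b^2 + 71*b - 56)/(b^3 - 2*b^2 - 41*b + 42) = (b - 8)/(b + 6)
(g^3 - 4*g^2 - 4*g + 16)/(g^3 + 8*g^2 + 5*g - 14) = (g^2 - 6*g + 8)/(g^2 + 6*g - 7)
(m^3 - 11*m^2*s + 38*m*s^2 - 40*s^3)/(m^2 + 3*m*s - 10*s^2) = (m^2 - 9*m*s + 20*s^2)/(m + 5*s)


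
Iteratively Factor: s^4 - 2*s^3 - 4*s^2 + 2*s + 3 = (s + 1)*(s^3 - 3*s^2 - s + 3) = (s + 1)^2*(s^2 - 4*s + 3) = (s - 3)*(s + 1)^2*(s - 1)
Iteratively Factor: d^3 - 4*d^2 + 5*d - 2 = (d - 2)*(d^2 - 2*d + 1) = (d - 2)*(d - 1)*(d - 1)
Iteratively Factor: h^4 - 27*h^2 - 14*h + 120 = (h + 4)*(h^3 - 4*h^2 - 11*h + 30) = (h - 5)*(h + 4)*(h^2 + h - 6) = (h - 5)*(h - 2)*(h + 4)*(h + 3)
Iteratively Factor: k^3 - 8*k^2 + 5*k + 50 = (k - 5)*(k^2 - 3*k - 10) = (k - 5)*(k + 2)*(k - 5)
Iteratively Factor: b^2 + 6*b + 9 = (b + 3)*(b + 3)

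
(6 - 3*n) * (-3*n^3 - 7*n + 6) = 9*n^4 - 18*n^3 + 21*n^2 - 60*n + 36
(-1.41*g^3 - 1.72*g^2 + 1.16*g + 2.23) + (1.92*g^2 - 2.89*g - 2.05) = -1.41*g^3 + 0.2*g^2 - 1.73*g + 0.18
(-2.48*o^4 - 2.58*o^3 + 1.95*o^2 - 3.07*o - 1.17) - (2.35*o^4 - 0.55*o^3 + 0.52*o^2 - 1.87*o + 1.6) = -4.83*o^4 - 2.03*o^3 + 1.43*o^2 - 1.2*o - 2.77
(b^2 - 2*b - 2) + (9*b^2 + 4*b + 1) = 10*b^2 + 2*b - 1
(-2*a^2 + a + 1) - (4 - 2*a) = -2*a^2 + 3*a - 3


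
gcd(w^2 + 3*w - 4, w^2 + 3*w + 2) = 1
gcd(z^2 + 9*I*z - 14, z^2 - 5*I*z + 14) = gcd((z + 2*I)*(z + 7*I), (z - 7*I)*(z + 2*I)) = z + 2*I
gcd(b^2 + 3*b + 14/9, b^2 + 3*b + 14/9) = b^2 + 3*b + 14/9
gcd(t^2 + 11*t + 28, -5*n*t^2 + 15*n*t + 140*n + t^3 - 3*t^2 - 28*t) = t + 4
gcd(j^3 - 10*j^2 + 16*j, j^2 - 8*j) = j^2 - 8*j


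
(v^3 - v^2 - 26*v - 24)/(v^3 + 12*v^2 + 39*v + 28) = (v - 6)/(v + 7)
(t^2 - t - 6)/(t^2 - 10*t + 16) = (t^2 - t - 6)/(t^2 - 10*t + 16)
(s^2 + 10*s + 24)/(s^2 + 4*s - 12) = (s + 4)/(s - 2)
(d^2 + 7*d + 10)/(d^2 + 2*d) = (d + 5)/d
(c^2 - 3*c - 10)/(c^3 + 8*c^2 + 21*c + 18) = (c - 5)/(c^2 + 6*c + 9)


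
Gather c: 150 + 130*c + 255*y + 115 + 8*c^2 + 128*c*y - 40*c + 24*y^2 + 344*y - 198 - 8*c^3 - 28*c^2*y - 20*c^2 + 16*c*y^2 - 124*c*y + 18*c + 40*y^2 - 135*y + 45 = -8*c^3 + c^2*(-28*y - 12) + c*(16*y^2 + 4*y + 108) + 64*y^2 + 464*y + 112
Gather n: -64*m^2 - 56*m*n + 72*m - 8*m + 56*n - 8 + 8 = -64*m^2 + 64*m + n*(56 - 56*m)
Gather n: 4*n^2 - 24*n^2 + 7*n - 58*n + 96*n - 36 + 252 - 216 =-20*n^2 + 45*n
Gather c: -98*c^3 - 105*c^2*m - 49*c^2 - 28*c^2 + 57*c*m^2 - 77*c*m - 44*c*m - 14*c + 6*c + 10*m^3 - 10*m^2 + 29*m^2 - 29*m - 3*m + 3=-98*c^3 + c^2*(-105*m - 77) + c*(57*m^2 - 121*m - 8) + 10*m^3 + 19*m^2 - 32*m + 3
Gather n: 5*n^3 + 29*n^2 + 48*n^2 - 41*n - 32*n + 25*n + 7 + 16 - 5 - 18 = 5*n^3 + 77*n^2 - 48*n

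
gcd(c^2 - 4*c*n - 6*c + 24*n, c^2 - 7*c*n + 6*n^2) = 1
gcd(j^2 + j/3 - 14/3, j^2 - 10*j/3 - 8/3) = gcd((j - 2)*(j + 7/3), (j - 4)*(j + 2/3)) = 1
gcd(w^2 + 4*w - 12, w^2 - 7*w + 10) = w - 2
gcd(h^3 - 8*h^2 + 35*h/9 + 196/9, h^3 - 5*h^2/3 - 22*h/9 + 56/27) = h^2 - h - 28/9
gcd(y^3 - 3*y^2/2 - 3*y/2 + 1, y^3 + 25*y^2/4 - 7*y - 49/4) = y + 1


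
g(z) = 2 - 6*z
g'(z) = -6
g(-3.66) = 23.96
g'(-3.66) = -6.00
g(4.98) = -27.88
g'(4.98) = -6.00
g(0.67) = -2.02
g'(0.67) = -6.00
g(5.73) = -32.38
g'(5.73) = -6.00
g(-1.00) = 8.00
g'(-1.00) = -6.00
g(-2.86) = 19.16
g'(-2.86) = -6.00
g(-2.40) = 16.40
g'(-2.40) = -6.00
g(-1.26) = 9.56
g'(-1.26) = -6.00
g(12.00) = -70.00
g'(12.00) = -6.00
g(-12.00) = 74.00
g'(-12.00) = -6.00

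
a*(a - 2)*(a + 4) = a^3 + 2*a^2 - 8*a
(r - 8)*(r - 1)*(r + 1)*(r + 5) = r^4 - 3*r^3 - 41*r^2 + 3*r + 40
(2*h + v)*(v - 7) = 2*h*v - 14*h + v^2 - 7*v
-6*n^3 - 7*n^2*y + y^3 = (-3*n + y)*(n + y)*(2*n + y)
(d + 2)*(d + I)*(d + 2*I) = d^3 + 2*d^2 + 3*I*d^2 - 2*d + 6*I*d - 4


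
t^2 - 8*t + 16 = (t - 4)^2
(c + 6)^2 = c^2 + 12*c + 36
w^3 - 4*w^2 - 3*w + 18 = (w - 3)^2*(w + 2)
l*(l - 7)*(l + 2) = l^3 - 5*l^2 - 14*l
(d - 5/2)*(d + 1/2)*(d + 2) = d^3 - 21*d/4 - 5/2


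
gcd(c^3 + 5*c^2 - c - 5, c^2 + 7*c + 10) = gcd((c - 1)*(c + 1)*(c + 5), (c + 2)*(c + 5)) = c + 5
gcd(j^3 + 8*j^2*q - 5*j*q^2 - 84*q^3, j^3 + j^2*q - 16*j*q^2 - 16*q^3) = j + 4*q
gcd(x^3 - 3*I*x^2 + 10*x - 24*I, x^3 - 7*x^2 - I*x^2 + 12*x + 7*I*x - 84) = x^2 - I*x + 12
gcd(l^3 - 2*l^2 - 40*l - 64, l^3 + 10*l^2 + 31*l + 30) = l + 2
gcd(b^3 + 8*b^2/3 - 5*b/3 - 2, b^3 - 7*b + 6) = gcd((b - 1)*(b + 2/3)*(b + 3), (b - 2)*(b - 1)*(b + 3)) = b^2 + 2*b - 3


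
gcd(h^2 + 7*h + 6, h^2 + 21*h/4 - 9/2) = h + 6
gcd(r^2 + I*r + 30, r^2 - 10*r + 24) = 1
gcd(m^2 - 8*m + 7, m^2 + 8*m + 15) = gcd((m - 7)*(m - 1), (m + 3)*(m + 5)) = 1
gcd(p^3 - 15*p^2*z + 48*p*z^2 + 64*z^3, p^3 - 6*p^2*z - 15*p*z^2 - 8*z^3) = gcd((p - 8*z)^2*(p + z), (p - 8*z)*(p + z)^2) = -p^2 + 7*p*z + 8*z^2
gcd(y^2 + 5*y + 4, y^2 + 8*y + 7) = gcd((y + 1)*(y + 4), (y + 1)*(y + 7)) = y + 1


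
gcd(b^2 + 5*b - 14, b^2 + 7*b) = b + 7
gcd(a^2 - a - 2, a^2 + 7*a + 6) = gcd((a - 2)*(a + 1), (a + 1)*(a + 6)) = a + 1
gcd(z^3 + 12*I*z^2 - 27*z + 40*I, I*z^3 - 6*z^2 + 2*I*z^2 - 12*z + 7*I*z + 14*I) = z - I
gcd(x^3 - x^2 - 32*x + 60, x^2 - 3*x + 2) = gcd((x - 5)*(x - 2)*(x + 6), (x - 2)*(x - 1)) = x - 2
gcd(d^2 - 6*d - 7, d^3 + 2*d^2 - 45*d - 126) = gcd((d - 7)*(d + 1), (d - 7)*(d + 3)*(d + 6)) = d - 7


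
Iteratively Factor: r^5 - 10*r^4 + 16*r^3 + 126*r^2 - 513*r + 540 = (r - 3)*(r^4 - 7*r^3 - 5*r^2 + 111*r - 180) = (r - 5)*(r - 3)*(r^3 - 2*r^2 - 15*r + 36) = (r - 5)*(r - 3)^2*(r^2 + r - 12) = (r - 5)*(r - 3)^2*(r + 4)*(r - 3)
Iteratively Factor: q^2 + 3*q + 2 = (q + 2)*(q + 1)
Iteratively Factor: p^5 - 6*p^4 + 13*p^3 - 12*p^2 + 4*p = (p - 2)*(p^4 - 4*p^3 + 5*p^2 - 2*p) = (p - 2)*(p - 1)*(p^3 - 3*p^2 + 2*p) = p*(p - 2)*(p - 1)*(p^2 - 3*p + 2) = p*(p - 2)*(p - 1)^2*(p - 2)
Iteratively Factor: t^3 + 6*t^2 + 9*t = (t + 3)*(t^2 + 3*t) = t*(t + 3)*(t + 3)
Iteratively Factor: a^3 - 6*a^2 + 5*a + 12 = (a + 1)*(a^2 - 7*a + 12) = (a - 3)*(a + 1)*(a - 4)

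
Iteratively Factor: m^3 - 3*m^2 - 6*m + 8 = (m - 1)*(m^2 - 2*m - 8) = (m - 1)*(m + 2)*(m - 4)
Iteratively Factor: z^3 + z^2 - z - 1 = (z - 1)*(z^2 + 2*z + 1) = (z - 1)*(z + 1)*(z + 1)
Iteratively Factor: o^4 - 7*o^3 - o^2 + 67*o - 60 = (o - 5)*(o^3 - 2*o^2 - 11*o + 12) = (o - 5)*(o - 1)*(o^2 - o - 12) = (o - 5)*(o - 1)*(o + 3)*(o - 4)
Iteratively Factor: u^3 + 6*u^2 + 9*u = (u)*(u^2 + 6*u + 9) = u*(u + 3)*(u + 3)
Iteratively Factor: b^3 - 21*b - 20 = (b + 1)*(b^2 - b - 20) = (b - 5)*(b + 1)*(b + 4)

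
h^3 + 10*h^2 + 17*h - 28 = (h - 1)*(h + 4)*(h + 7)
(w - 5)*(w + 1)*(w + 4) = w^3 - 21*w - 20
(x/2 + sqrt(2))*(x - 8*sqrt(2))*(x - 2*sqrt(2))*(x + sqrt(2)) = x^4/2 - 7*sqrt(2)*x^3/2 - 12*x^2 + 28*sqrt(2)*x + 64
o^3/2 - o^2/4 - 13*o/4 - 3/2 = (o/2 + 1)*(o - 3)*(o + 1/2)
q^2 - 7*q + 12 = (q - 4)*(q - 3)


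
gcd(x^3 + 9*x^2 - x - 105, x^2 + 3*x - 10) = x + 5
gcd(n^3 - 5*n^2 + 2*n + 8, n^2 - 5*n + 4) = n - 4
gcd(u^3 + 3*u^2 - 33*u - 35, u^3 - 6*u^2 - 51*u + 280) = u^2 + 2*u - 35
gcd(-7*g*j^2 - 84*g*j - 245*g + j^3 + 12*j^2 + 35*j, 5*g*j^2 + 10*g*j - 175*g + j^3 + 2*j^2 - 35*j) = j + 7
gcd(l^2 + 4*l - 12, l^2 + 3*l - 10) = l - 2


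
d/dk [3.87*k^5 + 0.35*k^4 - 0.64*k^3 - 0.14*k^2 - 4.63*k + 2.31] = 19.35*k^4 + 1.4*k^3 - 1.92*k^2 - 0.28*k - 4.63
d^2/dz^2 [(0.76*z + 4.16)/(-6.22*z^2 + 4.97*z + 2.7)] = ((0.76*z + 4.16)*(12.44*z - 4.97)*(24.88*z - 9.94) + (28.3632*z + 44.196)*(-6.22*z^2 + 4.97*z + 2.7))/(-6.22*z^2 + 4.97*z + 2.7)^3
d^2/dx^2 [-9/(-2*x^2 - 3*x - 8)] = 18*(-4*x^2 - 6*x + (4*x + 3)^2 - 16)/(2*x^2 + 3*x + 8)^3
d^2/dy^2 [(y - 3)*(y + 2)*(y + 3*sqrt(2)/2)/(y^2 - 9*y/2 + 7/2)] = 4*(25*y^3 + 21*sqrt(2)*y^3 - 171*sqrt(2)*y^2 - 147*y^2 + 399*y + 549*sqrt(2)*y - 624*sqrt(2) - 427)/(8*y^6 - 108*y^5 + 570*y^4 - 1485*y^3 + 1995*y^2 - 1323*y + 343)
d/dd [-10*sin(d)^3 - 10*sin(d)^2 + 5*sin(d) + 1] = 5*(-6*sin(d)^2 - 4*sin(d) + 1)*cos(d)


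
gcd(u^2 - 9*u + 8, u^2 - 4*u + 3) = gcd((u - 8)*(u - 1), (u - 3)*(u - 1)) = u - 1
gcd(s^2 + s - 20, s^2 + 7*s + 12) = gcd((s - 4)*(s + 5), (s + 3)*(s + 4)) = 1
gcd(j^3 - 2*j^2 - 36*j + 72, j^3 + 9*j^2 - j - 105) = 1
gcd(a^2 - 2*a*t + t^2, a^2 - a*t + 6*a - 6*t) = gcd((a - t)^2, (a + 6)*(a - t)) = -a + t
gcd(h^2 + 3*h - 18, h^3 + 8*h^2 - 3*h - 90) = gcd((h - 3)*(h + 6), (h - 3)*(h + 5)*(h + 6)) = h^2 + 3*h - 18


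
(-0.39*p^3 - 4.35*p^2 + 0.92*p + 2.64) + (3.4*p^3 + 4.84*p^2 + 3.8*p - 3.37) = 3.01*p^3 + 0.49*p^2 + 4.72*p - 0.73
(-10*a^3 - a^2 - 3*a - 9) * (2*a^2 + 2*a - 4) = -20*a^5 - 22*a^4 + 32*a^3 - 20*a^2 - 6*a + 36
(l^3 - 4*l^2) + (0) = l^3 - 4*l^2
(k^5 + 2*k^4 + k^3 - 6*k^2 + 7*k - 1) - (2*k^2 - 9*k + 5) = k^5 + 2*k^4 + k^3 - 8*k^2 + 16*k - 6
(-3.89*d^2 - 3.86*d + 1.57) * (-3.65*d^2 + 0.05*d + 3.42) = 14.1985*d^4 + 13.8945*d^3 - 19.2273*d^2 - 13.1227*d + 5.3694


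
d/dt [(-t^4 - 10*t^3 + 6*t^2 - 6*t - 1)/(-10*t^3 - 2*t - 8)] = (5*t^6 + 33*t^4 - 24*t^3 + 99*t^2 - 48*t + 23)/(2*(25*t^6 + 10*t^4 + 40*t^3 + t^2 + 8*t + 16))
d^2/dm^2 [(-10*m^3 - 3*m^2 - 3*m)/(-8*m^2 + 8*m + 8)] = 13*m*(2*m^2 + 3*m + 3)/(4*(m^6 - 3*m^5 + 5*m^3 - 3*m - 1))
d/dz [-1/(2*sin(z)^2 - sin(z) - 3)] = (4*sin(z) - 1)*cos(z)/(sin(z) + cos(2*z) + 2)^2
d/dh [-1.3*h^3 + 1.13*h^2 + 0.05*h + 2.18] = -3.9*h^2 + 2.26*h + 0.05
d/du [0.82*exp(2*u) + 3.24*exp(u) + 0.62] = (1.64*exp(u) + 3.24)*exp(u)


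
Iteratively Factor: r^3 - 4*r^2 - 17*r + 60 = (r - 3)*(r^2 - r - 20) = (r - 5)*(r - 3)*(r + 4)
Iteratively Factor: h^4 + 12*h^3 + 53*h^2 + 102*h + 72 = (h + 3)*(h^3 + 9*h^2 + 26*h + 24) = (h + 3)^2*(h^2 + 6*h + 8) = (h + 2)*(h + 3)^2*(h + 4)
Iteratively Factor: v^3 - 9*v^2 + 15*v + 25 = (v - 5)*(v^2 - 4*v - 5) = (v - 5)*(v + 1)*(v - 5)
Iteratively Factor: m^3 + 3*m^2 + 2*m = (m + 2)*(m^2 + m) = (m + 1)*(m + 2)*(m)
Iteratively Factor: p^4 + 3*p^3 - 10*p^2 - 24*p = (p + 4)*(p^3 - p^2 - 6*p) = (p + 2)*(p + 4)*(p^2 - 3*p) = (p - 3)*(p + 2)*(p + 4)*(p)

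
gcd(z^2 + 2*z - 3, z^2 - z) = z - 1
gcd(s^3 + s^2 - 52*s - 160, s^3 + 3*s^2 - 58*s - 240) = s^2 - 3*s - 40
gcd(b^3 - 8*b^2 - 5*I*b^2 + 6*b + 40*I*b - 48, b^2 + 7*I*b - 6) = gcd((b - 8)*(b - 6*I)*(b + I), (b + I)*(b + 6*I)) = b + I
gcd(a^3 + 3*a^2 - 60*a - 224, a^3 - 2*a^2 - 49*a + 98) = a + 7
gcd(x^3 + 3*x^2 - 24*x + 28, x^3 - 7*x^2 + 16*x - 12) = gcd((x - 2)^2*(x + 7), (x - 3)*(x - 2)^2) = x^2 - 4*x + 4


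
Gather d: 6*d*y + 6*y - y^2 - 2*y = 6*d*y - y^2 + 4*y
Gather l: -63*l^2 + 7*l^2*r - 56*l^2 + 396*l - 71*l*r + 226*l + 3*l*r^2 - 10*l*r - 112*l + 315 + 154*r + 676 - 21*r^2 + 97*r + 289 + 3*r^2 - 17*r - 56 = l^2*(7*r - 119) + l*(3*r^2 - 81*r + 510) - 18*r^2 + 234*r + 1224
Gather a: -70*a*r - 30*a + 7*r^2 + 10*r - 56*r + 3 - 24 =a*(-70*r - 30) + 7*r^2 - 46*r - 21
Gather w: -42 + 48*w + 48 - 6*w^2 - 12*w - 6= -6*w^2 + 36*w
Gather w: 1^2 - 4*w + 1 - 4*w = 2 - 8*w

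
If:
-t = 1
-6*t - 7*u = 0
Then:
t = -1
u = 6/7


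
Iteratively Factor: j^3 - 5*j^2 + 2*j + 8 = (j - 4)*(j^2 - j - 2) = (j - 4)*(j - 2)*(j + 1)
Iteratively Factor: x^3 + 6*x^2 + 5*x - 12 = (x - 1)*(x^2 + 7*x + 12) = (x - 1)*(x + 4)*(x + 3)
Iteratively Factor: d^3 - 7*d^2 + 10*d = (d - 5)*(d^2 - 2*d) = (d - 5)*(d - 2)*(d)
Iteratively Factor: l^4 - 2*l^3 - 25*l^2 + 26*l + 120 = (l + 4)*(l^3 - 6*l^2 - l + 30) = (l - 5)*(l + 4)*(l^2 - l - 6) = (l - 5)*(l + 2)*(l + 4)*(l - 3)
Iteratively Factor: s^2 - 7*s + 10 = (s - 5)*(s - 2)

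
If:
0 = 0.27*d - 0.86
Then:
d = 3.19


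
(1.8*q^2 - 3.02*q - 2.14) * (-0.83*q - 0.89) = -1.494*q^3 + 0.9046*q^2 + 4.464*q + 1.9046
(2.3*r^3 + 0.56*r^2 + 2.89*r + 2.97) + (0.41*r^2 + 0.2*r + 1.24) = 2.3*r^3 + 0.97*r^2 + 3.09*r + 4.21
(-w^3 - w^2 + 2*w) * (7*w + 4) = -7*w^4 - 11*w^3 + 10*w^2 + 8*w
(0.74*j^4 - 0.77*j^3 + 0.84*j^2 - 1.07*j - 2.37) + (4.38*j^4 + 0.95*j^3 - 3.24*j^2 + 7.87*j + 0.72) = 5.12*j^4 + 0.18*j^3 - 2.4*j^2 + 6.8*j - 1.65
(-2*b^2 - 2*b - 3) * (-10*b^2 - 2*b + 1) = 20*b^4 + 24*b^3 + 32*b^2 + 4*b - 3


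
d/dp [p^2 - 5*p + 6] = 2*p - 5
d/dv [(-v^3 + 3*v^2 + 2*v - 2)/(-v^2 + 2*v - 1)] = (v^3 - 3*v^2 + 8*v - 2)/(v^3 - 3*v^2 + 3*v - 1)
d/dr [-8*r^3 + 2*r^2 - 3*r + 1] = -24*r^2 + 4*r - 3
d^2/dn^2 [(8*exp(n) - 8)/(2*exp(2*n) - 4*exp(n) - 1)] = (32*exp(4*n) - 64*exp(3*n) + 288*exp(2*n) - 224*exp(n) + 40)*exp(n)/(8*exp(6*n) - 48*exp(5*n) + 84*exp(4*n) - 16*exp(3*n) - 42*exp(2*n) - 12*exp(n) - 1)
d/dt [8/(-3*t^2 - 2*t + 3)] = 16*(3*t + 1)/(3*t^2 + 2*t - 3)^2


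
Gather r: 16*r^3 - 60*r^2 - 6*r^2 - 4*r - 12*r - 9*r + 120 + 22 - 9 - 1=16*r^3 - 66*r^2 - 25*r + 132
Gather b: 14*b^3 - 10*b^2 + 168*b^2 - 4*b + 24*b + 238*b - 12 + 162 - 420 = 14*b^3 + 158*b^2 + 258*b - 270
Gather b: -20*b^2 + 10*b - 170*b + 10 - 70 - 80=-20*b^2 - 160*b - 140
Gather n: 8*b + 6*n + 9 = 8*b + 6*n + 9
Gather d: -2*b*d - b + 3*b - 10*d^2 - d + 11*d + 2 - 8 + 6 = 2*b - 10*d^2 + d*(10 - 2*b)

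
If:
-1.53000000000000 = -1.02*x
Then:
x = 1.50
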